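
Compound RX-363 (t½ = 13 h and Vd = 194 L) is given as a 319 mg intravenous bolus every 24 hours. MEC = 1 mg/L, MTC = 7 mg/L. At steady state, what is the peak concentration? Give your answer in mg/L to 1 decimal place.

k = ln2/t½ = ln2/13 ≈ 0.053319 h⁻¹; fraction remaining f = e^(−kτ) = e^(−0.053319×24) ≈ 0.2781.
Accumulation ratio R = 1/(1 − f) ≈ 1/0.7219 ≈ 1.3852.
Single-dose peak C₀ = D/Vd = 319/194 ≈ 1.644 mg/L.
Steady-state peak Cmax,ss = C₀·R ≈ 1.644 × 1.3852 ≈ 2.277 mg/L.
Peak 2.3 mg/L vs MTC 7 mg/L: below toxic threshold.

2.3 mg/L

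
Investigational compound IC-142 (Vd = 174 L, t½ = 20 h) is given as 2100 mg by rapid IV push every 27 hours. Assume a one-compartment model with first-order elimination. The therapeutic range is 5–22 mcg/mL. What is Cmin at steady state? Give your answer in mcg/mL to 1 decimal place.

7.8 mcg/mL

τ/t½ = 27/20 ≈ 1.35, so fraction remaining f = (1/2)^(27/20) ≈ 0.3923.
Single-dose peak C₀ = D/Vd = 2100/174 ≈ 12.069 mcg/mL.
Steady-state trough Cmin,ss = C₀·f/(1−f) ≈ 12.069 × 0.3923/0.6077 ≈ 7.791 mcg/mL.
Trough 7.8 mcg/mL vs MEC 5 mcg/mL: adequate.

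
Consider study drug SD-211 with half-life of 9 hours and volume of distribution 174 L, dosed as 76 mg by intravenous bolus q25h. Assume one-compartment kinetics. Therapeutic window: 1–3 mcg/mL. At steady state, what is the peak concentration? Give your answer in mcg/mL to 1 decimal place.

τ/t½ = 25/9 ≈ 2.7778, so fraction remaining f = (1/2)^(25/9) ≈ 0.1458.
Accumulation ratio R = 1/(1 − f) ≈ 1/0.8542 ≈ 1.1707.
Each bolus raises the concentration by D/Vd = 76/174 ≈ 0.437 mcg/mL.
Steady-state peak Cmax,ss = C₀·R ≈ 0.437 × 1.1707 ≈ 0.512 mcg/mL.
Peak 0.5 mcg/mL vs MTC 3 mcg/mL: below toxic threshold.

0.5 mcg/mL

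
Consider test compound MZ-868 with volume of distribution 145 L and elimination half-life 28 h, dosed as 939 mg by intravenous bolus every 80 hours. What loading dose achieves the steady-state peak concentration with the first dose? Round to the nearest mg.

1089 mg

f = (1/2)^(80/28) ≈ 0.138011; accumulation ratio R = 1/(1−f) ≈ 1.16011.
Loading dose to hit Cmax,ss on first dose: D_load = D_maint·R ≈ 939 × 1.16011 ≈ 1089.34 mg.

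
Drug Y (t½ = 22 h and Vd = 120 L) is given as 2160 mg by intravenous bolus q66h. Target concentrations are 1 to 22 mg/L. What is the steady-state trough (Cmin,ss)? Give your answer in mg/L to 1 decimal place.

The dosing interval is 3 half-lives, so f = 2^(−3) = 0.125.
At steady state, R = 1/(1 − 0.125) = 8/7.
Single-dose peak C₀ = D/Vd = 2160/120 = 18 mg/L.
Steady-state peak Cmax,ss = C₀·R = 18 × 8/7 ≈ 20.571 mg/L.
Steady-state trough Cmin,ss = Cmax,ss·f ≈ 20.571 × 0.125 ≈ 2.571 mg/L.
Trough 2.6 mg/L vs MEC 1 mg/L: adequate.

2.6 mg/L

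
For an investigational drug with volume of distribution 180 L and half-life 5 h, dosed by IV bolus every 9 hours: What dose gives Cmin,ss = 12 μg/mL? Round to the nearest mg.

5362 mg

τ/t½ = 9/5 ≈ 1.8, so f = (1/2)^(9/5) ≈ 0.287175.
Cmin,ss = (D/Vd)·f/(1−f), so D = Cmin,ss·Vd·(1−f)/f.
D = 12 × 180 × (1−f)/f ≈ 12 × 180 × 2.48220 ≈ 5361.55 mg.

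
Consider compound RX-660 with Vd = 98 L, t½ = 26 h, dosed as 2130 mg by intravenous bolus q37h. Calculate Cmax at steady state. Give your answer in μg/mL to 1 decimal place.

τ/t½ = 37/26 ≈ 1.4231, so fraction remaining f = (1/2)^(37/26) ≈ 0.3729.
At steady state, accumulation factor R = 1/(1 − e^(−kτ)) ≈ 1.5946.
Each bolus raises the concentration by D/Vd = 2130/98 ≈ 21.735 μg/mL.
Cmax,ss = C₀/(1 − f) ≈ 21.735/0.6271 ≈ 34.660 μg/mL.

34.7 μg/mL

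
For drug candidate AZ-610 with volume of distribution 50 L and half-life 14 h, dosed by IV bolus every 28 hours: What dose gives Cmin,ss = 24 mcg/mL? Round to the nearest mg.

τ/t½ = 28/14 ≈ 2, so f = (1/2)^(28/14) ≈ 0.250000.
Cmin,ss = (D/Vd)·f/(1−f), so D = Cmin,ss·Vd·(1−f)/f.
D = 24 × 50 × (1−f)/f ≈ 24 × 50 × 3.00000 ≈ 3600.00 mg.

3600 mg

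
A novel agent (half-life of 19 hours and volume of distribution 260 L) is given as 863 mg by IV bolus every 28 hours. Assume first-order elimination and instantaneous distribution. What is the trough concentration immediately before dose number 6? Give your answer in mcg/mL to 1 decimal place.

f = (1/2)^(τ/t½) = (1/2)^(28/19) ≈ 0.3601.
C₀ = D/Vd = 863/260 ≈ 3.319 mcg/mL.
Before the 6th dose, 5 doses have been given. Superposition: Cmin = C₀·(f + f² + … + f^5).
≈ 3.319 × (0.3601 + 0.1297 + 0.0467 + 0.0168 + 0.0061) ≈ 3.319 × 0.5594 ≈ 1.857 mcg/mL.

1.9 mcg/mL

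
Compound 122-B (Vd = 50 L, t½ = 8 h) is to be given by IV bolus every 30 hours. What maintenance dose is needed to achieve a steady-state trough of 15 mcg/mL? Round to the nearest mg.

τ/t½ = 30/8 ≈ 3.75, so f = (1/2)^(30/8) ≈ 0.074325.
Cmin,ss = (D/Vd)·f/(1−f), so D = Cmin,ss·Vd·(1−f)/f.
D = 15 × 50 × (1−f)/f ≈ 15 × 50 × 12.45442 ≈ 9340.82 mg.

9341 mg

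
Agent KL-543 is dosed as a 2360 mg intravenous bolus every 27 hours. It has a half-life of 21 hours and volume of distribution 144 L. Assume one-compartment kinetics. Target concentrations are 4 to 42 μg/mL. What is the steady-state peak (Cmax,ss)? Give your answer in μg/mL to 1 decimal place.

Over one 27-h interval, 27/21 ≈ 1.2857 half-lives elapse, leaving f ≈ 0.4102 of each dose.
Accumulation ratio R = 1/(1 − f) ≈ 1/0.5898 ≈ 1.6955.
Each bolus raises the concentration by D/Vd = 2360/144 ≈ 16.389 μg/mL.
Steady-state peak Cmax,ss = C₀·R ≈ 16.389 × 1.6955 ≈ 27.788 μg/mL.
Peak 27.8 μg/mL vs MTC 42 μg/mL: below toxic threshold.

27.8 μg/mL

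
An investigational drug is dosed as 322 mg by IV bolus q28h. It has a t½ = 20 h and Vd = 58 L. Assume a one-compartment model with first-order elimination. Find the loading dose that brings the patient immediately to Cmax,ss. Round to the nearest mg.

518 mg

f = (1/2)^(28/20) ≈ 0.378929; accumulation ratio R = 1/(1−f) ≈ 1.61012.
Loading dose to hit Cmax,ss on first dose: D_load = D_maint·R ≈ 322 × 1.61012 ≈ 518.46 mg.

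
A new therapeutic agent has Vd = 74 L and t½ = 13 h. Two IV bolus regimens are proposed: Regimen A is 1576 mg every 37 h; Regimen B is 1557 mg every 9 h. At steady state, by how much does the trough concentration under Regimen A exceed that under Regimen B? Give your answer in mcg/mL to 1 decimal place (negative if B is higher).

Regimen A: f = (1/2)^(37/13) ≈ 0.1391; Cmin,ss = (1576/74)·f/(1−f) ≈ 3.441 mcg/mL.
Regimen B: f = (1/2)^(9/13) ≈ 0.6189; Cmin,ss = (1557/74)·f/(1−f) ≈ 34.169 mcg/mL.
Difference ≈ 3.441 − 34.169 ≈ -30.728 mcg/mL.

-30.7 mcg/mL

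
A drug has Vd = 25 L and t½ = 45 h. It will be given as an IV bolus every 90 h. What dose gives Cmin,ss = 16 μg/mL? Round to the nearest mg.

τ/t½ = 90/45 ≈ 2, so f = (1/2)^(90/45) ≈ 0.250000.
Cmin,ss = (D/Vd)·f/(1−f), so D = Cmin,ss·Vd·(1−f)/f.
D = 16 × 25 × (1−f)/f ≈ 16 × 25 × 3.00000 ≈ 1200.00 mg.

1200 mg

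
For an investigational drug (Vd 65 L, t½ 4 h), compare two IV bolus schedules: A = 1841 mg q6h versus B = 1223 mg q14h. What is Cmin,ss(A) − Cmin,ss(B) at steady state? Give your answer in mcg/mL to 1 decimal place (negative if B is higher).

Regimen A: f = (1/2)^(6/4) ≈ 0.3536; Cmin,ss = (1841/65)·f/(1−f) ≈ 15.494 mcg/mL.
Regimen B: f = (1/2)^(14/4) ≈ 0.0884; Cmin,ss = (1223/65)·f/(1−f) ≈ 1.825 mcg/mL.
Difference ≈ 15.494 − 1.825 ≈ 13.669 mcg/mL.

13.7 mcg/mL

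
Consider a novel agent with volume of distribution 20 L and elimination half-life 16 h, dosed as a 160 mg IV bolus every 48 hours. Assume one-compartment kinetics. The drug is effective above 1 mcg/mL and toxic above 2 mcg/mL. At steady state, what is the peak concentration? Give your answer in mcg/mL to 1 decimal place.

9.1 mcg/mL

τ = 48 h = 3 half-lives, so f = (1/2)^3 = 0.125.
At steady state, R = 1/(1 − 0.125) = 8/7.
Single-dose peak C₀ = D/Vd = 160/20 = 8 mcg/mL.
Steady-state peak Cmax,ss = C₀·R = 8 × 8/7 ≈ 9.143 mcg/mL.
Peak 9.1 mcg/mL vs MTC 2 mcg/mL: exceeds toxic threshold.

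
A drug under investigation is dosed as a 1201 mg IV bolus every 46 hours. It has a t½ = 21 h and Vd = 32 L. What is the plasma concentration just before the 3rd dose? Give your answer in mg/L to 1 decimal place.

f = (1/2)^(τ/t½) = (1/2)^(46/21) ≈ 0.2191.
C₀ = D/Vd = 1201/32 ≈ 37.531 mg/L.
Before the 3rd dose, 2 doses have been given. Superposition: Cmin = C₀·(f + f²).
≈ 37.531 × (0.2191 + 0.0480) ≈ 37.531 × 0.2671 ≈ 10.025 mg/L.

10.0 mg/L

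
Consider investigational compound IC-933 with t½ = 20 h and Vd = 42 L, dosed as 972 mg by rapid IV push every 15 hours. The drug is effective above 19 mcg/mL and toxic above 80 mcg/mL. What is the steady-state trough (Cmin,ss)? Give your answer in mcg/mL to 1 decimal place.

33.9 mcg/mL

k = ln2/t½ = ln2/20 ≈ 0.034657 h⁻¹; fraction remaining f = e^(−kτ) = e^(−0.034657×15) ≈ 0.5946.
At steady state, accumulation factor R = 1/(1 − e^(−kτ)) ≈ 2.4667.
Single-dose peak C₀ = D/Vd = 972/42 ≈ 23.143 mcg/mL.
Cmax,ss = C₀/(1 − f) ≈ 23.143/0.4054 ≈ 57.087 mcg/mL.
Steady-state trough Cmin,ss = Cmax,ss·f ≈ 57.087 × 0.5946 ≈ 33.944 mcg/mL.
Trough 33.9 mcg/mL vs MEC 19 mcg/mL: adequate.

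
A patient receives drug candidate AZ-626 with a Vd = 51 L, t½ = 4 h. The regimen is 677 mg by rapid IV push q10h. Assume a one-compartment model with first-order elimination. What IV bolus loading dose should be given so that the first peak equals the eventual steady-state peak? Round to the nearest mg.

822 mg

f = (1/2)^(10/4) ≈ 0.176777; accumulation ratio R = 1/(1−f) ≈ 1.21474.
Loading dose to hit Cmax,ss on first dose: D_load = D_maint·R ≈ 677 × 1.21474 ≈ 822.38 mg.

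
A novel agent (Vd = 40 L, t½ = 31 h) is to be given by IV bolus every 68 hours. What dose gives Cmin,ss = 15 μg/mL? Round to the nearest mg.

2145 mg

τ/t½ = 68/31 ≈ 2.1935, so f = (1/2)^(68/31) ≈ 0.218613.
Cmin,ss = (D/Vd)·f/(1−f), so D = Cmin,ss·Vd·(1−f)/f.
D = 15 × 40 × (1−f)/f ≈ 15 × 40 × 3.57429 ≈ 2144.57 mg.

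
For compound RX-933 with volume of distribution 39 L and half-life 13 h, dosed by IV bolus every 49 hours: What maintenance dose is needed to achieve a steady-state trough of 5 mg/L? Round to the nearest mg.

2464 mg

τ/t½ = 49/13 ≈ 3.7692, so f = (1/2)^(49/13) ≈ 0.073341.
Cmin,ss = (D/Vd)·f/(1−f), so D = Cmin,ss·Vd·(1−f)/f.
D = 5 × 39 × (1−f)/f ≈ 5 × 39 × 12.63494 ≈ 2463.81 mg.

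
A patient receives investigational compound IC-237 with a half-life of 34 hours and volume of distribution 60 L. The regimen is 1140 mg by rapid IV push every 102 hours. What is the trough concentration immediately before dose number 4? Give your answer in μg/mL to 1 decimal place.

f = (1/2)^(τ/t½) = (1/2)^(102/34) ≈ 0.1250.
C₀ = D/Vd = 1140/60 ≈ 19.000 μg/mL.
Before the 4th dose, 3 doses have been given. Superposition: Cmin = C₀·(f + f² + … + f^3).
≈ 19.000 × (0.1250 + 0.0156 + 0.0020) ≈ 19.000 × 0.1426 ≈ 2.709 μg/mL.

2.7 μg/mL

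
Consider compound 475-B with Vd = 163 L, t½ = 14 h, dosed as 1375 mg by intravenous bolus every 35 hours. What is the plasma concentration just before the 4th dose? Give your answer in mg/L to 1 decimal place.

f = (1/2)^(τ/t½) = (1/2)^(35/14) ≈ 0.1768.
C₀ = D/Vd = 1375/163 ≈ 8.436 mg/L.
Before the 4th dose, 3 doses have been given. Superposition: Cmin = C₀·(f + f² + … + f^3).
≈ 8.436 × (0.1768 + 0.0313 + 0.0055) ≈ 8.436 × 0.2136 ≈ 1.802 mg/L.

1.8 mg/L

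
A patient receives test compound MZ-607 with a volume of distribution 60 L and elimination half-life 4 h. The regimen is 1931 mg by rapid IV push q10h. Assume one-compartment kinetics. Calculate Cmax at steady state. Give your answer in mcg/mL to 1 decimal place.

39.1 mcg/mL

k = ln2/t½ = ln2/4 ≈ 0.173287 h⁻¹; fraction remaining f = e^(−kτ) = e^(−0.173287×10) ≈ 0.1768.
At steady state, accumulation factor R = 1/(1 − e^(−kτ)) ≈ 1.2148.
Single-dose peak C₀ = D/Vd = 1931/60 ≈ 32.183 mcg/mL.
Steady-state peak Cmax,ss = C₀·R ≈ 32.183 × 1.2148 ≈ 39.096 mcg/mL.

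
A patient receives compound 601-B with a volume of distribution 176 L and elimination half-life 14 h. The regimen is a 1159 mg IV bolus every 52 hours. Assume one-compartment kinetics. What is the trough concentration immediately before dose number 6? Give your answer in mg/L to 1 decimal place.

f = (1/2)^(τ/t½) = (1/2)^(52/14) ≈ 0.0762.
C₀ = D/Vd = 1159/176 ≈ 6.585 mg/L.
Before the 6th dose, 5 doses have been given. Superposition: Cmin = C₀·(f + f² + … + f^5).
≈ 6.585 × (0.0762 + 0.0058 + 0.0004 + 0.0000 + 0.0000) ≈ 6.585 × 0.0824 ≈ 0.543 mg/L.

0.5 mg/L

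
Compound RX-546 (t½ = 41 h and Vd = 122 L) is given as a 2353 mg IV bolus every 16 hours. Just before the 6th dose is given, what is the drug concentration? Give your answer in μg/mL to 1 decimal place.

f = (1/2)^(τ/t½) = (1/2)^(16/41) ≈ 0.7630.
C₀ = D/Vd = 2353/122 ≈ 19.287 μg/mL.
Before the 6th dose, 5 doses have been given. Superposition: Cmin = C₀·(f + f² + … + f^5).
≈ 19.287 × (0.7630 + 0.5822 + 0.4442 + 0.3389 + 0.2586) ≈ 19.287 × 2.3869 ≈ 46.036 μg/mL.

46.0 μg/mL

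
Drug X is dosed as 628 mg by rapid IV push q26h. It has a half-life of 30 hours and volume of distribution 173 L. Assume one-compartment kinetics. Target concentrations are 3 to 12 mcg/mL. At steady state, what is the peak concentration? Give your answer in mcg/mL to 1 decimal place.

k = ln2/t½ = ln2/30 ≈ 0.023105 h⁻¹; fraction remaining f = e^(−kτ) = e^(−0.023105×26) ≈ 0.5484.
Accumulation ratio R = 1/(1 − f) ≈ 1/0.4516 ≈ 2.2143.
Single-dose peak C₀ = D/Vd = 628/173 ≈ 3.630 mcg/mL.
Steady-state peak Cmax,ss = C₀·R ≈ 3.630 × 2.2143 ≈ 8.038 mcg/mL.
Peak 8.0 mcg/mL vs MTC 12 mcg/mL: below toxic threshold.

8.0 mcg/mL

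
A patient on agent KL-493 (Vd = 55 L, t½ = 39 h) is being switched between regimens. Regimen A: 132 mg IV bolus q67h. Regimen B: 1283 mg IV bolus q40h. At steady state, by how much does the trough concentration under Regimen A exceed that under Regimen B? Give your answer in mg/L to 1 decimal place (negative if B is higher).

Regimen A: f = (1/2)^(67/39) ≈ 0.3040; Cmin,ss = (132/55)·f/(1−f) ≈ 1.048 mg/L.
Regimen B: f = (1/2)^(40/39) ≈ 0.4912; Cmin,ss = (1283/55)·f/(1−f) ≈ 22.520 mg/L.
Difference ≈ 1.048 − 22.520 ≈ -21.472 mg/L.

-21.5 mg/L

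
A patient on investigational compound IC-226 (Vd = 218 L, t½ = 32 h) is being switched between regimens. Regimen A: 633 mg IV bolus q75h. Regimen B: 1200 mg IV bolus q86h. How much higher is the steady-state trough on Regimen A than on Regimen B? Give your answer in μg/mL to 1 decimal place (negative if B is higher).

-0.3 μg/mL

Regimen A: f = (1/2)^(75/32) ≈ 0.1970; Cmin,ss = (633/218)·f/(1−f) ≈ 0.712 μg/mL.
Regimen B: f = (1/2)^(86/32) ≈ 0.1552; Cmin,ss = (1200/218)·f/(1−f) ≈ 1.011 μg/mL.
Difference ≈ 0.712 − 1.011 ≈ -0.299 μg/mL.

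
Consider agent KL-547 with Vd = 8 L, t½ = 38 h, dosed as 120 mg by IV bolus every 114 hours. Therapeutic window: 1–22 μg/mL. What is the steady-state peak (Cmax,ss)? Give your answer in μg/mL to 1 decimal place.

The dosing interval is 3 half-lives, so f = 2^(−3) = 0.125.
Accumulation ratio R = 1/(1 − f) = 1/0.875 = 8/7.
Single-dose peak C₀ = D/Vd = 120/8 = 15 μg/mL.
Steady-state peak Cmax,ss = C₀·R = 15 × 8/7 ≈ 17.143 μg/mL.
Peak 17.1 μg/mL vs MTC 22 μg/mL: below toxic threshold.

17.1 μg/mL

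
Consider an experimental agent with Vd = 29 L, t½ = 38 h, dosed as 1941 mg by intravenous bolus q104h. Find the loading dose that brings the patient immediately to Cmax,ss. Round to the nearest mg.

f = (1/2)^(104/38) ≈ 0.150013; accumulation ratio R = 1/(1−f) ≈ 1.17649.
Loading dose to hit Cmax,ss on first dose: D_load = D_maint·R ≈ 1941 × 1.17649 ≈ 2283.57 mg.

2284 mg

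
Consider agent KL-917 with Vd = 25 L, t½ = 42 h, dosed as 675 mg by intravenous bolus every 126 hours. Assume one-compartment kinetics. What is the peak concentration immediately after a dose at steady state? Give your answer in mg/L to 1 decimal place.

The dosing interval is 3 half-lives, so f = 2^(−3) = 0.125.
At steady state, R = 1/(1 − 0.125) = 8/7.
Single-dose peak C₀ = D/Vd = 675/25 = 27 mg/L.
Steady-state peak Cmax,ss = C₀·R = 27 × 8/7 ≈ 30.857 mg/L.

30.9 mg/L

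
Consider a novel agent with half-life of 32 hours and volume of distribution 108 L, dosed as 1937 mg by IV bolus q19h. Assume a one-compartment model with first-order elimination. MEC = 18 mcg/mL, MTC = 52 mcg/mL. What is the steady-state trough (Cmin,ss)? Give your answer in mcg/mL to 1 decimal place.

35.2 mcg/mL

Over one 19-h interval, 19/32 ≈ 0.59375 half-lives elapse, leaving f ≈ 0.6626 of each dose.
At steady state, accumulation factor R = 1/(1 − e^(−kτ)) ≈ 2.9638.
Single-dose peak C₀ = D/Vd = 1937/108 ≈ 17.935 mcg/mL.
Steady-state peak Cmax,ss = C₀·R ≈ 17.935 × 2.9638 ≈ 53.156 mcg/mL.
Steady-state trough Cmin,ss = Cmax,ss·f ≈ 53.156 × 0.6626 ≈ 35.221 mcg/mL.
Trough 35.2 mcg/mL vs MEC 18 mcg/mL: adequate.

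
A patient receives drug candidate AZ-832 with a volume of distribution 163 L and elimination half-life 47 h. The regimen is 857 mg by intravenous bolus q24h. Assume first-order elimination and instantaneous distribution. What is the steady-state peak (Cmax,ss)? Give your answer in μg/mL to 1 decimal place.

Over one 24-h interval, 24/47 ≈ 0.51064 half-lives elapse, leaving f ≈ 0.7019 of each dose.
Accumulation ratio R = 1/(1 − f) ≈ 1/0.2981 ≈ 3.3546.
Each bolus raises the concentration by D/Vd = 857/163 ≈ 5.258 μg/mL.
Cmax,ss = C₀/(1 − f) ≈ 5.258/0.2981 ≈ 17.638 μg/mL.

17.6 μg/mL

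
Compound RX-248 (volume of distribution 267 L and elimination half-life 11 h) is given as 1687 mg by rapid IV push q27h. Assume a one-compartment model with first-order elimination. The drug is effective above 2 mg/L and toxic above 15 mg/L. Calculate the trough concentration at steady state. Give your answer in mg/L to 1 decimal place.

1.4 mg/L

Over one 27-h interval, 27/11 ≈ 2.4545 half-lives elapse, leaving f ≈ 0.1824 of each dose.
Each bolus raises the concentration by D/Vd = 1687/267 ≈ 6.318 mg/L.
Steady-state trough Cmin,ss = C₀·f/(1−f) ≈ 6.318 × 0.1824/0.8176 ≈ 1.409 mg/L.
Trough 1.4 mg/L vs MEC 2 mg/L: subtherapeutic.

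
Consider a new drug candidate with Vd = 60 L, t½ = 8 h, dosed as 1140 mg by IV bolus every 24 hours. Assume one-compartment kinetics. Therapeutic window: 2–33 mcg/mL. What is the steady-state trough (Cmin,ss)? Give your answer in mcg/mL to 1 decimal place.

The dosing interval is 3 half-lives, so f = 2^(−3) = 0.125.
At steady state, R = 1/(1 − 0.125) = 8/7.
Single-dose peak C₀ = D/Vd = 1140/60 = 19 mcg/mL.
Steady-state peak Cmax,ss = C₀·R = 19 × 8/7 ≈ 21.714 mcg/mL.
Steady-state trough Cmin,ss = Cmax,ss·f ≈ 21.714 × 0.125 ≈ 2.714 mcg/mL.
Trough 2.7 mcg/mL vs MEC 2 mcg/mL: adequate.

2.7 mcg/mL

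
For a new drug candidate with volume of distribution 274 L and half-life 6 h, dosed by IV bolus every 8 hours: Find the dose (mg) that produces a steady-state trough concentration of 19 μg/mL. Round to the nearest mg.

7912 mg

τ/t½ = 8/6 ≈ 1.3333, so f = (1/2)^(8/6) ≈ 0.396850.
Cmin,ss = (D/Vd)·f/(1−f), so D = Cmin,ss·Vd·(1−f)/f.
D = 19 × 274 × (1−f)/f ≈ 19 × 274 × 1.51984 ≈ 7912.29 mg.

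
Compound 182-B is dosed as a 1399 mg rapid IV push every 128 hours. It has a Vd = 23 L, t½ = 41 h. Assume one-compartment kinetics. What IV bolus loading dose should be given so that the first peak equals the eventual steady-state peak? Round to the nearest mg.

1581 mg

f = (1/2)^(128/41) ≈ 0.114868; accumulation ratio R = 1/(1−f) ≈ 1.12977.
Loading dose to hit Cmax,ss on first dose: D_load = D_maint·R ≈ 1399 × 1.12977 ≈ 1580.55 mg.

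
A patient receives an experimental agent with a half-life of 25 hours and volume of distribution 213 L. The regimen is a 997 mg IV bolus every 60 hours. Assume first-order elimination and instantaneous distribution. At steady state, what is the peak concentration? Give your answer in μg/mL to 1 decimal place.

τ/t½ = 60/25 ≈ 2.4, so fraction remaining f = (1/2)^(60/25) ≈ 0.1895.
At steady state, accumulation factor R = 1/(1 − e^(−kτ)) ≈ 1.2338.
Each bolus raises the concentration by D/Vd = 997/213 ≈ 4.681 μg/mL.
Steady-state peak Cmax,ss = C₀·R ≈ 4.681 × 1.2338 ≈ 5.775 μg/mL.

5.8 μg/mL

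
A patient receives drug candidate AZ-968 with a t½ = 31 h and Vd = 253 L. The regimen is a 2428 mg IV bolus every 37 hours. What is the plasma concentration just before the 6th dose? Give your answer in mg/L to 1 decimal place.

f = (1/2)^(τ/t½) = (1/2)^(37/31) ≈ 0.4372.
C₀ = D/Vd = 2428/253 ≈ 9.597 mg/L.
Before the 6th dose, 5 doses have been given. Superposition: Cmin = C₀·(f + f² + … + f^5).
≈ 9.597 × (0.4372 + 0.1911 + 0.0836 + 0.0365 + 0.0160) ≈ 9.597 × 0.7644 ≈ 7.336 mg/L.

7.3 mg/L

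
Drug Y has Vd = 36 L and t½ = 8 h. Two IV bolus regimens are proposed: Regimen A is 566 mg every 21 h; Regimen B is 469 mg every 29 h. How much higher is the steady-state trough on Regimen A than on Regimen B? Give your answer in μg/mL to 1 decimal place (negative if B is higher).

1.9 μg/mL

Regimen A: f = (1/2)^(21/8) ≈ 0.1621; Cmin,ss = (566/36)·f/(1−f) ≈ 3.042 μg/mL.
Regimen B: f = (1/2)^(29/8) ≈ 0.0811; Cmin,ss = (469/36)·f/(1−f) ≈ 1.150 μg/mL.
Difference ≈ 3.042 − 1.150 ≈ 1.892 μg/mL.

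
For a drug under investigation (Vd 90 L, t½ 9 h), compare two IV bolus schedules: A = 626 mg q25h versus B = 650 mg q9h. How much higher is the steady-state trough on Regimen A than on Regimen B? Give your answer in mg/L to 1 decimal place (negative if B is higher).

-6.0 mg/L

Regimen A: f = (1/2)^(25/9) ≈ 0.1458; Cmin,ss = (626/90)·f/(1−f) ≈ 1.187 mg/L.
Regimen B: f = (1/2)^(9/9) ≈ 0.5000; Cmin,ss = (650/90)·f/(1−f) ≈ 7.222 mg/L.
Difference ≈ 1.187 − 7.222 ≈ -6.035 mg/L.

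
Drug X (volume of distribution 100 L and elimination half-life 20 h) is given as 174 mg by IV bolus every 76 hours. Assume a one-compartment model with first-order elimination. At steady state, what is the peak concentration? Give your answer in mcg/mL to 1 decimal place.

Over one 76-h interval, 76/20 ≈ 3.8 half-lives elapse, leaving f ≈ 0.0718 of each dose.
At steady state, accumulation factor R = 1/(1 − e^(−kτ)) ≈ 1.0774.
Each bolus raises the concentration by D/Vd = 174/100 ≈ 1.740 mcg/mL.
Cmax,ss = C₀/(1 − f) ≈ 1.740/0.9282 ≈ 1.875 mcg/mL.

1.9 mcg/mL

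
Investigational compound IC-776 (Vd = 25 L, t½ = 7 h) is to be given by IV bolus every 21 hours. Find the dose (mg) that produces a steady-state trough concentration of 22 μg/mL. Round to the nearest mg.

3850 mg

τ/t½ = 21/7 ≈ 3, so f = (1/2)^(21/7) ≈ 0.125000.
Cmin,ss = (D/Vd)·f/(1−f), so D = Cmin,ss·Vd·(1−f)/f.
D = 22 × 25 × (1−f)/f ≈ 22 × 25 × 7.00000 ≈ 3850.00 mg.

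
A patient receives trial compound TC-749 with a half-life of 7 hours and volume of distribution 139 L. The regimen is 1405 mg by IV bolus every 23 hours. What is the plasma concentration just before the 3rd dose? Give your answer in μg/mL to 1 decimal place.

f = (1/2)^(τ/t½) = (1/2)^(23/7) ≈ 0.1025.
C₀ = D/Vd = 1405/139 ≈ 10.108 μg/mL.
Before the 3rd dose, 2 doses have been given. Superposition: Cmin = C₀·(f + f²).
≈ 10.108 × (0.1025 + 0.0105) ≈ 10.108 × 0.1130 ≈ 1.142 μg/mL.

1.1 μg/mL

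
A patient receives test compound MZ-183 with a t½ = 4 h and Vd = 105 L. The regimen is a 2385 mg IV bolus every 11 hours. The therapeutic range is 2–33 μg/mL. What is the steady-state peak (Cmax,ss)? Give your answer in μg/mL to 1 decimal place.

k = ln2/t½ = ln2/4 ≈ 0.173287 h⁻¹; fraction remaining f = e^(−kτ) = e^(−0.173287×11) ≈ 0.1487.
Accumulation ratio R = 1/(1 − f) ≈ 1/0.8513 ≈ 1.1747.
Single-dose peak C₀ = D/Vd = 2385/105 ≈ 22.714 μg/mL.
Steady-state peak Cmax,ss = C₀·R ≈ 22.714 × 1.1747 ≈ 26.682 μg/mL.
Peak 26.7 μg/mL vs MTC 33 μg/mL: below toxic threshold.

26.7 μg/mL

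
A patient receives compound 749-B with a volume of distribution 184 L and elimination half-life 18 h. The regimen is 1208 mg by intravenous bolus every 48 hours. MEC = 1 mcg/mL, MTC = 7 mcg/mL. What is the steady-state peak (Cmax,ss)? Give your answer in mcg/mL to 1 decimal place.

7.8 mcg/mL

Over one 48-h interval, 48/18 ≈ 2.6667 half-lives elapse, leaving f ≈ 0.1575 of each dose.
Accumulation ratio R = 1/(1 − f) ≈ 1/0.8425 ≈ 1.1869.
Single-dose peak C₀ = D/Vd = 1208/184 ≈ 6.565 mcg/mL.
Steady-state peak Cmax,ss = C₀·R ≈ 6.565 × 1.1869 ≈ 7.792 mcg/mL.
Peak 7.8 mcg/mL vs MTC 7 mcg/mL: exceeds toxic threshold.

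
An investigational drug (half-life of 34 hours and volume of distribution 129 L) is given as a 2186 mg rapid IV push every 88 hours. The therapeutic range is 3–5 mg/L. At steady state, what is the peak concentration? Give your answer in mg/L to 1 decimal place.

20.3 mg/L

k = ln2/t½ = ln2/34 ≈ 0.020387 h⁻¹; fraction remaining f = e^(−kτ) = e^(−0.020387×88) ≈ 0.1663.
Accumulation ratio R = 1/(1 − f) ≈ 1/0.8337 ≈ 1.1995.
Single-dose peak C₀ = D/Vd = 2186/129 ≈ 16.946 mg/L.
Steady-state peak Cmax,ss = C₀·R ≈ 16.946 × 1.1995 ≈ 20.327 mg/L.
Peak 20.3 mg/L vs MTC 5 mg/L: exceeds toxic threshold.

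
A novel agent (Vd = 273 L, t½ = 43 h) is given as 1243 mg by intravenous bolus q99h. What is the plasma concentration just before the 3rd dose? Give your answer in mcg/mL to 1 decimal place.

f = (1/2)^(τ/t½) = (1/2)^(99/43) ≈ 0.2027.
C₀ = D/Vd = 1243/273 ≈ 4.553 mcg/mL.
Before the 3rd dose, 2 doses have been given. Superposition: Cmin = C₀·(f + f²).
≈ 4.553 × (0.2027 + 0.0411) ≈ 4.553 × 0.2438 ≈ 1.110 mcg/mL.

1.1 mcg/mL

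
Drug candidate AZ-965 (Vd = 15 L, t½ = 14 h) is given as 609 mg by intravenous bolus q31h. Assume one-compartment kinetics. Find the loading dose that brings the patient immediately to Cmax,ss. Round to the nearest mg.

776 mg

f = (1/2)^(31/14) ≈ 0.215493; accumulation ratio R = 1/(1−f) ≈ 1.27469.
Loading dose to hit Cmax,ss on first dose: D_load = D_maint·R ≈ 609 × 1.27469 ≈ 776.29 mg.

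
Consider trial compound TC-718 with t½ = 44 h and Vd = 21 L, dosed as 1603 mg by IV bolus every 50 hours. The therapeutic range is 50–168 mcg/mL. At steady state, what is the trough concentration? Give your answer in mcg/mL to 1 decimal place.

63.7 mcg/mL

k = ln2/t½ = ln2/44 ≈ 0.015753 h⁻¹; fraction remaining f = e^(−kτ) = e^(−0.015753×50) ≈ 0.4549.
Accumulation ratio R = 1/(1 − f) ≈ 1/0.5451 ≈ 1.8345.
Each bolus raises the concentration by D/Vd = 1603/21 ≈ 76.333 mcg/mL.
Cmax,ss = C₀/(1 − f) ≈ 76.333/0.5451 ≈ 140.035 mcg/mL.
One interval later, Cmin,ss = Cmax,ss·e^(−kτ) ≈ 140.035 × 0.4549 ≈ 63.702 mcg/mL.
Trough 63.7 mcg/mL vs MEC 50 mcg/mL: adequate.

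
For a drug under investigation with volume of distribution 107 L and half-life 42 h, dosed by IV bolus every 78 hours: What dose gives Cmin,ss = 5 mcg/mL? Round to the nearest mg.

τ/t½ = 78/42 ≈ 1.8571, so f = (1/2)^(78/42) ≈ 0.276022.
Cmin,ss = (D/Vd)·f/(1−f), so D = Cmin,ss·Vd·(1−f)/f.
D = 5 × 107 × (1−f)/f ≈ 5 × 107 × 2.62290 ≈ 1403.25 mg.

1403 mg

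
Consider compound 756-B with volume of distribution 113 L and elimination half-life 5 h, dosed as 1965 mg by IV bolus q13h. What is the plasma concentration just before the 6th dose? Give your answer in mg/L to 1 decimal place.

3.4 mg/L

f = (1/2)^(τ/t½) = (1/2)^(13/5) ≈ 0.1649.
C₀ = D/Vd = 1965/113 ≈ 17.389 mg/L.
Before the 6th dose, 5 doses have been given. Superposition: Cmin = C₀·(f + f² + … + f^5).
≈ 17.389 × (0.1649 + 0.0272 + 0.0045 + 0.0007 + 0.0001) ≈ 17.389 × 0.1974 ≈ 3.433 mg/L.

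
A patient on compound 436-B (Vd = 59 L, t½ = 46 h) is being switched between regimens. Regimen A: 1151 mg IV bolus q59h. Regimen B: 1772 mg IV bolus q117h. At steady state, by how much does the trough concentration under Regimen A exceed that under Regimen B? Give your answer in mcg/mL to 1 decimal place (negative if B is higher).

7.4 mcg/mL

Regimen A: f = (1/2)^(59/46) ≈ 0.4111; Cmin,ss = (1151/59)·f/(1−f) ≈ 13.618 mcg/mL.
Regimen B: f = (1/2)^(117/46) ≈ 0.1715; Cmin,ss = (1772/59)·f/(1−f) ≈ 6.217 mcg/mL.
Difference ≈ 13.618 − 6.217 ≈ 7.401 mcg/mL.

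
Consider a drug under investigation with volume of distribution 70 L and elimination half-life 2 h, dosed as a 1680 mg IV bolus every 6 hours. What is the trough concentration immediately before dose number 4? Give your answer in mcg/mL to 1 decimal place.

f = (1/2)^(τ/t½) = (1/2)^(6/2) ≈ 0.1250.
C₀ = D/Vd = 1680/70 ≈ 24.000 mcg/mL.
Before the 4th dose, 3 doses have been given. Superposition: Cmin = C₀·(f + f² + … + f^3).
≈ 24.000 × (0.1250 + 0.0156 + 0.0020) ≈ 24.000 × 0.1426 ≈ 3.422 mcg/mL.

3.4 mcg/mL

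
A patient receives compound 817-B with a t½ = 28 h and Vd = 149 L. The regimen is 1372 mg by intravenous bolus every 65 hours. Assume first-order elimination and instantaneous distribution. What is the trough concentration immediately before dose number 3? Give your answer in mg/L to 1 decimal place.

f = (1/2)^(τ/t½) = (1/2)^(65/28) ≈ 0.2001.
C₀ = D/Vd = 1372/149 ≈ 9.208 mg/L.
Before the 3rd dose, 2 doses have been given. Superposition: Cmin = C₀·(f + f²).
≈ 9.208 × (0.2001 + 0.0400) ≈ 9.208 × 0.2401 ≈ 2.211 mg/L.

2.2 mg/L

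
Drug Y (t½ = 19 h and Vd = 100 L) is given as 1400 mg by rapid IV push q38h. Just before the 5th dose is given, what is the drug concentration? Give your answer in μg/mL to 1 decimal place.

4.6 μg/mL

f = (1/2)^(τ/t½) = (1/2)^(38/19) ≈ 0.2500.
C₀ = D/Vd = 1400/100 ≈ 14.000 μg/mL.
Before the 5th dose, 4 doses have been given. Superposition: Cmin = C₀·(f + f² + … + f^4).
≈ 14.000 × (0.2500 + 0.0625 + 0.0156 + 0.0039) ≈ 14.000 × 0.3320 ≈ 4.648 μg/mL.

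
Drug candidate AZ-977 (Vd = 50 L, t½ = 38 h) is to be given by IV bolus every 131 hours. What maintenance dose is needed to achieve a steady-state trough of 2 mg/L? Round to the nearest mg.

τ/t½ = 131/38 ≈ 3.4474, so f = (1/2)^(131/38) ≈ 0.091672.
Cmin,ss = (D/Vd)·f/(1−f), so D = Cmin,ss·Vd·(1−f)/f.
D = 2 × 50 × (1−f)/f ≈ 2 × 50 × 9.90846 ≈ 990.85 mg.

991 mg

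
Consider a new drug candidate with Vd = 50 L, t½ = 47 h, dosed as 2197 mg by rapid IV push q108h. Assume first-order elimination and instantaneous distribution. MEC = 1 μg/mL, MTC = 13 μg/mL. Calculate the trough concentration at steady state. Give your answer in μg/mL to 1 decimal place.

11.2 μg/mL

τ/t½ = 108/47 ≈ 2.2979, so fraction remaining f = (1/2)^(108/47) ≈ 0.2034.
Single-dose peak C₀ = D/Vd = 2197/50 ≈ 43.940 μg/mL.
Steady-state trough Cmin,ss = C₀·f/(1−f) ≈ 43.940 × 0.2034/0.7966 ≈ 11.219 μg/mL.
Trough 11.2 μg/mL vs MEC 1 μg/mL: adequate.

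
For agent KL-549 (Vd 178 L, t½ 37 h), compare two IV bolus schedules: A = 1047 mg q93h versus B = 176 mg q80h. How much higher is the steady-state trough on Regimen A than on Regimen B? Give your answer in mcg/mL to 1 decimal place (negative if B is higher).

Regimen A: f = (1/2)^(93/37) ≈ 0.1751; Cmin,ss = (1047/178)·f/(1−f) ≈ 1.249 mcg/mL.
Regimen B: f = (1/2)^(80/37) ≈ 0.2234; Cmin,ss = (176/178)·f/(1−f) ≈ 0.284 mcg/mL.
Difference ≈ 1.249 − 0.284 ≈ 0.965 mcg/mL.

1.0 mcg/mL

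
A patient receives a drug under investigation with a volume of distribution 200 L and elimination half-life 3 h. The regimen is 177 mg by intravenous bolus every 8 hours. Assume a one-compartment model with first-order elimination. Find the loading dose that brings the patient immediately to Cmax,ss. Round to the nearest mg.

210 mg

f = (1/2)^(8/3) ≈ 0.157490; accumulation ratio R = 1/(1−f) ≈ 1.18693.
Loading dose to hit Cmax,ss on first dose: D_load = D_maint·R ≈ 177 × 1.18693 ≈ 210.09 mg.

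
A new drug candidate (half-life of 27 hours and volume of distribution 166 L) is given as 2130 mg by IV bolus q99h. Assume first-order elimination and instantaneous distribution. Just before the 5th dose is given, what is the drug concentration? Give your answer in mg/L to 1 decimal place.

1.1 mg/L

f = (1/2)^(τ/t½) = (1/2)^(99/27) ≈ 0.0787.
C₀ = D/Vd = 2130/166 ≈ 12.831 mg/L.
Before the 5th dose, 4 doses have been given. Superposition: Cmin = C₀·(f + f² + … + f^4).
≈ 12.831 × (0.0787 + 0.0062 + 0.0005 + 0.0000) ≈ 12.831 × 0.0854 ≈ 1.096 mg/L.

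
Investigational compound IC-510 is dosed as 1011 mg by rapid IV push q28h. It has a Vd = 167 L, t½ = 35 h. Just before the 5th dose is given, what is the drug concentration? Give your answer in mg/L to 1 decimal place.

f = (1/2)^(τ/t½) = (1/2)^(28/35) ≈ 0.5743.
C₀ = D/Vd = 1011/167 ≈ 6.054 mg/L.
Before the 5th dose, 4 doses have been given. Superposition: Cmin = C₀·(f + f² + … + f^4).
≈ 6.054 × (0.5743 + 0.3298 + 0.1894 + 0.1088) ≈ 6.054 × 1.2023 ≈ 7.279 mg/L.

7.3 mg/L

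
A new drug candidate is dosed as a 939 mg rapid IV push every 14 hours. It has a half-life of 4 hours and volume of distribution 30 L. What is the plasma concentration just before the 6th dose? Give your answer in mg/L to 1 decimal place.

3.0 mg/L

f = (1/2)^(τ/t½) = (1/2)^(14/4) ≈ 0.0884.
C₀ = D/Vd = 939/30 ≈ 31.300 mg/L.
Before the 6th dose, 5 doses have been given. Superposition: Cmin = C₀·(f + f² + … + f^5).
≈ 31.300 × (0.0884 + 0.0078 + 0.0007 + 0.0001 + 0.0000) ≈ 31.300 × 0.0970 ≈ 3.036 mg/L.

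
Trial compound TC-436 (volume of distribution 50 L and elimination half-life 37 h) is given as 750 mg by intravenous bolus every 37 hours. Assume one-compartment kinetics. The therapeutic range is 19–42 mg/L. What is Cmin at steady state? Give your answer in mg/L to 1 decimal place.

15.0 mg/L

The dosing interval is 1 half-life, so f = 2^(−1) = 0.5.
At steady state, R = 1/(1 − 0.5) = 2/1.
Single-dose peak C₀ = D/Vd = 750/50 = 15 mg/L.
Steady-state peak Cmax,ss = C₀·R = 15 × 2/1 ≈ 30.000 mg/L.
Steady-state trough Cmin,ss = Cmax,ss·f ≈ 30.000 × 0.5 ≈ 15.000 mg/L.
Trough 15.0 mg/L vs MEC 19 mg/L: subtherapeutic.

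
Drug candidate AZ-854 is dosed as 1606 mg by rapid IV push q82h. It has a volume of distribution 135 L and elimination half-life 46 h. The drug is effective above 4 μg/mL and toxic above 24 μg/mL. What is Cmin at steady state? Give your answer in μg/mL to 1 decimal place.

4.9 μg/mL

k = ln2/t½ = ln2/46 ≈ 0.015068 h⁻¹; fraction remaining f = e^(−kτ) = e^(−0.015068×82) ≈ 0.2907.
Accumulation ratio R = 1/(1 − f) ≈ 1/0.7093 ≈ 1.4098.
Single-dose peak C₀ = D/Vd = 1606/135 ≈ 11.896 μg/mL.
Cmax,ss = C₀/(1 − f) ≈ 11.896/0.7093 ≈ 16.771 μg/mL.
Steady-state trough Cmin,ss = Cmax,ss·f ≈ 16.771 × 0.2907 ≈ 4.875 μg/mL.
Trough 4.9 μg/mL vs MEC 4 μg/mL: adequate.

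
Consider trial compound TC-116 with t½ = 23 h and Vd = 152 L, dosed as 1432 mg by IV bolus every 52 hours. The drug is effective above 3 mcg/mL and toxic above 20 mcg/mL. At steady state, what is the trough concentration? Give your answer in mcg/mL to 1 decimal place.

2.5 mcg/mL

τ/t½ = 52/23 ≈ 2.2609, so fraction remaining f = (1/2)^(52/23) ≈ 0.2086.
Each bolus raises the concentration by D/Vd = 1432/152 ≈ 9.421 mcg/mL.
Steady-state trough Cmin,ss = C₀·f/(1−f) ≈ 9.421 × 0.2086/0.7914 ≈ 2.483 mcg/mL.
Trough 2.5 mcg/mL vs MEC 3 mcg/mL: subtherapeutic.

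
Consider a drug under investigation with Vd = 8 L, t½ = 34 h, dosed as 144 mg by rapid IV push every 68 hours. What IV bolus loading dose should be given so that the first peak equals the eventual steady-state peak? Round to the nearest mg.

192 mg

f = (1/2)^(68/34) ≈ 0.250000; accumulation ratio R = 1/(1−f) ≈ 1.33333.
Loading dose to hit Cmax,ss on first dose: D_load = D_maint·R ≈ 144 × 1.33333 ≈ 192.00 mg.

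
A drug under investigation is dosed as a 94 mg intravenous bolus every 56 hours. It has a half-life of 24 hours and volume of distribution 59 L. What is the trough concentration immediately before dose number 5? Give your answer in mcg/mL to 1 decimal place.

0.4 mcg/mL

f = (1/2)^(τ/t½) = (1/2)^(56/24) ≈ 0.1984.
C₀ = D/Vd = 94/59 ≈ 1.593 mcg/mL.
Before the 5th dose, 4 doses have been given. Superposition: Cmin = C₀·(f + f² + … + f^4).
≈ 1.593 × (0.1984 + 0.0394 + 0.0078 + 0.0015) ≈ 1.593 × 0.2471 ≈ 0.394 mcg/mL.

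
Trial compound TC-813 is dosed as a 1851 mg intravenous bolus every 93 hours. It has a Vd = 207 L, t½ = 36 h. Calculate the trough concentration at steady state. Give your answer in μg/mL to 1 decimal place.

k = ln2/t½ = ln2/36 ≈ 0.019254 h⁻¹; fraction remaining f = e^(−kτ) = e^(−0.019254×93) ≈ 0.1669.
At steady state, accumulation factor R = 1/(1 − e^(−kτ)) ≈ 1.2003.
Each bolus raises the concentration by D/Vd = 1851/207 ≈ 8.942 μg/mL.
Steady-state peak Cmax,ss = C₀·R ≈ 8.942 × 1.2003 ≈ 10.733 μg/mL.
One interval later, Cmin,ss = Cmax,ss·e^(−kτ) ≈ 10.733 × 0.1669 ≈ 1.791 μg/mL.

1.8 μg/mL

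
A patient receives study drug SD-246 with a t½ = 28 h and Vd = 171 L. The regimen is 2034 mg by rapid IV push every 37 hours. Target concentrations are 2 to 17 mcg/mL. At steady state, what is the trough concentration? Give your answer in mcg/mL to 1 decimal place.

τ/t½ = 37/28 ≈ 1.3214, so fraction remaining f = (1/2)^(37/28) ≈ 0.4001.
Each bolus raises the concentration by D/Vd = 2034/171 ≈ 11.895 mcg/mL.
Steady-state trough Cmin,ss = C₀·f/(1−f) ≈ 11.895 × 0.4001/0.5999 ≈ 7.933 mcg/mL.
Trough 7.9 mcg/mL vs MEC 2 mcg/mL: adequate.

7.9 mcg/mL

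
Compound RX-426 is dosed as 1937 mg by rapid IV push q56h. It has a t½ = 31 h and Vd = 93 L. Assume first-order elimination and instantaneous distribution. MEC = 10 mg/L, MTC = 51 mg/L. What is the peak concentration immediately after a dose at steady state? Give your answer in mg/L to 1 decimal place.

29.2 mg/L

τ/t½ = 56/31 ≈ 1.8065, so fraction remaining f = (1/2)^(56/31) ≈ 0.2859.
At steady state, accumulation factor R = 1/(1 − e^(−kτ)) ≈ 1.4004.
Single-dose peak C₀ = D/Vd = 1937/93 ≈ 20.828 mg/L.
Steady-state peak Cmax,ss = C₀·R ≈ 20.828 × 1.4004 ≈ 29.168 mg/L.
Peak 29.2 mg/L vs MTC 51 mg/L: below toxic threshold.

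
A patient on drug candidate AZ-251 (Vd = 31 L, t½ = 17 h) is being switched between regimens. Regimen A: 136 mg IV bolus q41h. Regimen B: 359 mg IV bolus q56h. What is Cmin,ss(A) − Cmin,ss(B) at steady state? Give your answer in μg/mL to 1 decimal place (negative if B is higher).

-0.3 μg/mL

Regimen A: f = (1/2)^(41/17) ≈ 0.1879; Cmin,ss = (136/31)·f/(1−f) ≈ 1.015 μg/mL.
Regimen B: f = (1/2)^(56/17) ≈ 0.1019; Cmin,ss = (359/31)·f/(1−f) ≈ 1.314 μg/mL.
Difference ≈ 1.015 − 1.314 ≈ -0.299 μg/mL.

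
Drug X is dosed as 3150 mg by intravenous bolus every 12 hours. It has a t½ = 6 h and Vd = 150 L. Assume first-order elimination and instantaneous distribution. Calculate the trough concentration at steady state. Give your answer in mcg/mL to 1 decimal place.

τ = 12 h = 2 half-lives, so f = (1/2)^2 = 0.25.
At steady state, R = 1/(1 − 0.25) = 4/3.
Single-dose peak C₀ = D/Vd = 3150/150 = 21 mcg/mL.
Steady-state peak Cmax,ss = C₀·R = 21 × 4/3 ≈ 28.000 mcg/mL.
Steady-state trough Cmin,ss = Cmax,ss·f ≈ 28.000 × 0.25 ≈ 7.000 mcg/mL.

7.0 mcg/mL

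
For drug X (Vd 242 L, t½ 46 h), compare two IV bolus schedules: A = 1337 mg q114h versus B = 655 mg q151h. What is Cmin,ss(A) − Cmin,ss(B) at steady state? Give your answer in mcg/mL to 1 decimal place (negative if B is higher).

Regimen A: f = (1/2)^(114/46) ≈ 0.1795; Cmin,ss = (1337/242)·f/(1−f) ≈ 1.209 mcg/mL.
Regimen B: f = (1/2)^(151/46) ≈ 0.1028; Cmin,ss = (655/242)·f/(1−f) ≈ 0.310 mcg/mL.
Difference ≈ 1.209 − 0.310 ≈ 0.899 mcg/mL.

0.9 mcg/mL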